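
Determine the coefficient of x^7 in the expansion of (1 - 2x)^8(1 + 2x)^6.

5120

Coefficient of x^7 = Σ_{j} C(8,j)·(-2)^j·C(6,7-j)·2^(7-j) for j from 1 to 7.
= (-1024) + 21504 + (-107520) + 179200 + (-107520) + 21504 + (-1024) = 5120.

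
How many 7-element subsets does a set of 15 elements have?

6435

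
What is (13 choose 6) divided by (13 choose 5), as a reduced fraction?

4/3

C(n,k+1)/C(n,k) = (n−k)/(k+1) = (13−5)/(5+1) = 8/6 = 4/3.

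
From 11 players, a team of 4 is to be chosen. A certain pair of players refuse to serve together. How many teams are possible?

294

All 4-subsets: C(11,4) = 330. Those containing both fixed elements: C(9,2) = 36.
330 − 36 = 294.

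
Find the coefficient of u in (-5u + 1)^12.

-60

The general term is C(12,j)·(-5u)^j·(1)^(12-j); the u^1 term has j = 1.
C(12,1) = 12.
Coefficient = C(12,1) · (-5)^1 = 12 · (-5) = -60.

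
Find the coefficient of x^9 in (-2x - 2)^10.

10240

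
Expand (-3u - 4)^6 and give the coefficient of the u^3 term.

34560

The general term is C(6,j)·(-3u)^j·(-4)^(6-j); the u^3 term has j = 3.
C(6,3) = 20.
Coefficient = C(6,3) · (-3)^3 · (-4)^3 = 20 · (-27) · (-64) = 34560.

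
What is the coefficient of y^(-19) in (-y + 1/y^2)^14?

-364

General term: C(14,j)·(-y)^j·(1/y^2)^(14-j), with y-exponent 1j − 2(14−j) = 3j − 28.
Set 3j − 28 = -19: j = 3.
C(14,3) = 364; (-1)^3 = -1; 1^11 = 1.
Coefficient = 364 · (-1) · 1 = -364.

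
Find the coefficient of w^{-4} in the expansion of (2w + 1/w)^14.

General term: C(14,j)·(2w)^j·(1/w)^(14-j), with w-exponent 1j − 1(14−j) = 2j − 14.
Set 2j − 14 = -4: j = 5.
C(14,5) = 2002; 2^5 = 32; 1^9 = 1.
Coefficient = 2002 · 32 · 1 = 64064.

64064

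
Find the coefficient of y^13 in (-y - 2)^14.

28

The general term is C(14,j)·(-y)^j·(-2)^(14-j); the y^13 term has j = 13.
C(14,13) = 14.
Coefficient = C(14,13) · (-1)^13 · (-2)^1 = 14 · (-1) · (-2) = 28.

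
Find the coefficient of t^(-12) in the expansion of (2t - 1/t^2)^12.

General term: C(12,j)·(2t)^j·(-1/t^2)^(12-j), with t-exponent 1j − 2(12−j) = 3j − 24.
Set 3j − 24 = -12: j = 4.
C(12,4) = 495; 2^4 = 16; (-1)^8 = 1.
Coefficient = 495 · 16 · 1 = 7920.

7920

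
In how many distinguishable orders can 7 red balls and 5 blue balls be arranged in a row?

Choose positions for the red balls: C(12,7) = 792.

792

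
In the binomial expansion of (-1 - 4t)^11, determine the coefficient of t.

The general term is C(11,j)·(-1)^j·(-4t)^(11-j); the t^1 term has j = 10.
C(11,10) = 11.
Coefficient = C(11,10) · (-4)^1 = 11 · (-4) = -44.

-44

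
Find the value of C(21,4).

C(21,4) = (21·20·19·18) / 4! = 143640 / 24 = 5985.

5985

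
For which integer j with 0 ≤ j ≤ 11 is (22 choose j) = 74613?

6

C(22,j) increases on 0 ≤ j ≤ 11. C(22,5) = 26334 and C(22,6) = 74613, so j = 6.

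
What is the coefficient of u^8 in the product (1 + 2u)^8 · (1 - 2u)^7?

Coefficient of u^8 = Σ_{j} C(8,j)·2^j·C(7,8-j)·(-2)^(8-j) for j from 1 to 8.
= (-2048) + 50176 + (-301056) + 627200 + (-501760) + 150528 + (-14336) + 256 = 8960.

8960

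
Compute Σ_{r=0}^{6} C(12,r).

1 + 12 + 66 + 220 + 495 + 792 + 924 = 2510.

2510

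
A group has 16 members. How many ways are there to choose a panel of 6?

This is C(16,6) = 8008.

8008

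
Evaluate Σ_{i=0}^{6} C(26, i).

1 + 26 + 325 + 2600 + 14950 + 65780 + 230230 = 313912.

313912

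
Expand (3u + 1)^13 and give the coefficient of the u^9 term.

The general term is C(13,j)·(3u)^j·(1)^(13-j); the u^9 term has j = 9.
C(13,9) = 715.
Coefficient = C(13,9) · 3^9 = 715 · 19683 = 14073345.

14073345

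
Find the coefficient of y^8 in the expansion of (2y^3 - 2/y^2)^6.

General term: C(6,j)·(2y^3)^j·(-2/y^2)^(6-j), with y-exponent 3j − 2(6−j) = 5j − 12.
Set 5j − 12 = 8: j = 4.
C(6,4) = 15; 2^4 = 16; (-2)^2 = 4.
Coefficient = 15 · 16 · 4 = 960.

960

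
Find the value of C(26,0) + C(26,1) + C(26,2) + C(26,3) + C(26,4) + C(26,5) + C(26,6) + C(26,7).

971712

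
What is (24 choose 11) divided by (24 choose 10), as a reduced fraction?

C(n,k+1)/C(n,k) = (n−k)/(k+1) = (24−10)/(10+1) = 14/11.

14/11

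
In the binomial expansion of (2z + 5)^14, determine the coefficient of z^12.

9318400

The general term is C(14,j)·(2z)^j·(5)^(14-j); the z^12 term has j = 12.
C(14,12) = 91.
Coefficient = C(14,12) · 2^12 · 5^2 = 91 · 4096 · 25 = 9318400.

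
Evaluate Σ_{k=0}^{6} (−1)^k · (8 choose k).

7

The partial alternating sum Σ_{k=0}^{6} (−1)^k C(8,k) = (−1)^6 C(7,6) = 7.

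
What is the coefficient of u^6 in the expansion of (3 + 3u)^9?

The general term is C(9,j)·(3)^j·(3u)^(9-j); the u^6 term has j = 3.
C(9,3) = 84.
Coefficient = C(9,3) · 3^3 · 3^6 = 84 · 27 · 729 = 1653372.

1653372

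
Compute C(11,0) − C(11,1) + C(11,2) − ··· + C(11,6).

210

The partial alternating sum Σ_{k=0}^{6} (−1)^k C(11,k) = (−1)^6 C(10,6) = 210.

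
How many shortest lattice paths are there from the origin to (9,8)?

24310

Each path is a sequence of 17 steps with 9 rights: C(17,9) = 24310.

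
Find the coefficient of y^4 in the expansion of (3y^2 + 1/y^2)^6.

1215

General term: C(6,j)·(3y^2)^j·(1/y^2)^(6-j), with y-exponent 2j − 2(6−j) = 4j − 12.
Set 4j − 12 = 4: j = 4.
C(6,4) = 15; 3^4 = 81; 1^2 = 1.
Coefficient = 15 · 81 · 1 = 1215.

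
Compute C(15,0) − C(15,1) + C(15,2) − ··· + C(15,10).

1001

The partial alternating sum Σ_{k=0}^{10} (−1)^k C(15,k) = (−1)^10 C(14,10) = 1001.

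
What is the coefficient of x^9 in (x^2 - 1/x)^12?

-792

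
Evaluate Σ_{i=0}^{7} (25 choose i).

726206

1 + 25 + 300 + 2300 + 12650 + 53130 + 177100 + 480700 = 726206.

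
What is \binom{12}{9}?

C(12,9) = C(12,3) by symmetry.
C(12,3) = (12·11·10) / 3! = 1320 / 6 = 220.

220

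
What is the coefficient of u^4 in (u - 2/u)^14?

-64064

General term: C(14,j)·(u)^j·(-2/u)^(14-j), with u-exponent 1j − 1(14−j) = 2j − 14.
Set 2j − 14 = 4: j = 9.
C(14,9) = 2002; 1^9 = 1; (-2)^5 = -32.
Coefficient = 2002 · 1 · (-32) = -64064.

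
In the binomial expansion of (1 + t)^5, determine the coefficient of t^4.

The general term is C(5,j)·(1)^j·(t)^(5-j); the t^4 term has j = 1.
C(5,1) = 5.
Coefficient = C(5,1) = 5.

5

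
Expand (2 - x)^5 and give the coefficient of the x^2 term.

80

The general term is C(5,j)·(2)^j·(-x)^(5-j); the x^2 term has j = 3.
C(5,3) = 10.
Coefficient = C(5,3) · 2^3 = 10 · 8 = 80.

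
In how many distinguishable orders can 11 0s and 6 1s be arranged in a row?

Choose positions for the 0s: C(17,11) = 12376.

12376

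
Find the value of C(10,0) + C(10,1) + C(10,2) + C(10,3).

176

1 + 10 + 45 + 120 = 176.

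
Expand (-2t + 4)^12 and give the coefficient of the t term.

-100663296

The general term is C(12,j)·(-2t)^j·(4)^(12-j); the t^1 term has j = 1.
C(12,1) = 12.
Coefficient = C(12,1) · (-2)^1 · 4^11 = 12 · (-2) · 4194304 = -100663296.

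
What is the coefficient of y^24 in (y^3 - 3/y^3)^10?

-30

General term: C(10,j)·(y^3)^j·(-3/y^3)^(10-j), with y-exponent 3j − 3(10−j) = 6j − 30.
Set 6j − 30 = 24: j = 9.
C(10,9) = 10; 1^9 = 1; (-3)^1 = -3.
Coefficient = 10 · 1 · (-3) = -30.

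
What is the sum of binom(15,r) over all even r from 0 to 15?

16384

Even-r terms of row 15 sum to 2^14 = 16384.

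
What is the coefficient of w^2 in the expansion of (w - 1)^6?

15

The general term is C(6,j)·(w)^j·(-1)^(6-j); the w^2 term has j = 2.
C(6,2) = 15.
Coefficient = C(6,2) = 15.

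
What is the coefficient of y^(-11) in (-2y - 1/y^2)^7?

-14

General term: C(7,j)·(-2y)^j·(-1/y^2)^(7-j), with y-exponent 1j − 2(7−j) = 3j − 14.
Set 3j − 14 = -11: j = 1.
C(7,1) = 7; (-2)^1 = -2; (-1)^6 = 1.
Coefficient = 7 · (-2) · 1 = -14.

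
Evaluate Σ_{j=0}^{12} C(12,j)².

Σ C(12,j)² is the coefficient of x^12 in (1+x)^12(1+x)^12 = (1+x)^24, i.e. C(24,12) = 2704156.

2704156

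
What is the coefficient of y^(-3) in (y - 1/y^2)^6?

General term: C(6,j)·(y)^j·(-1/y^2)^(6-j), with y-exponent 1j − 2(6−j) = 3j − 12.
Set 3j − 12 = -3: j = 3.
C(6,3) = 20; 1^3 = 1; (-1)^3 = -1.
Coefficient = 20 · 1 · (-1) = -20.

-20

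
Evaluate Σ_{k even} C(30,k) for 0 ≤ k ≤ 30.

Half of (1+1)^30 + (1−1)^30 gives the even-index sum: 2^29 = 536870912.

536870912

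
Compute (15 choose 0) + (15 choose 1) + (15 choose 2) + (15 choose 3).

576

1 + 15 + 105 + 455 = 576.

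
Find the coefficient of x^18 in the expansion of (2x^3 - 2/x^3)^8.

-2048

General term: C(8,j)·(2x^3)^j·(-2/x^3)^(8-j), with x-exponent 3j − 3(8−j) = 6j − 24.
Set 6j − 24 = 18: j = 7.
C(8,7) = 8; 2^7 = 128; (-2)^1 = -2.
Coefficient = 8 · 128 · (-2) = -2048.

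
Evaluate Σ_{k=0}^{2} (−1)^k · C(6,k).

10

The partial alternating sum Σ_{k=0}^{2} (−1)^k C(6,k) = (−1)^2 C(5,2) = 10.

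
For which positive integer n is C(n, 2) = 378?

28

n(n−1)/2 = 378 ⇒ n(n−1) = 756. Since 28·27 = 756, n = 28.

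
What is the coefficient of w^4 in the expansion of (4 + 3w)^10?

The general term is C(10,j)·(4)^j·(3w)^(10-j); the w^4 term has j = 6.
C(10,6) = 210.
Coefficient = C(10,6) · 4^6 · 3^4 = 210 · 4096 · 81 = 69672960.

69672960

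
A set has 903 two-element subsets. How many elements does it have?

43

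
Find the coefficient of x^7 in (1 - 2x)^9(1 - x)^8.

-329024

Coefficient of x^7 = Σ_{j} C(9,j)·(-2)^j·C(8,7-j)·(-1)^(7-j) for j from 0 to 7.
= (-8) + (-504) + (-8064) + (-47040) + (-112896) + (-112896) + (-43008) + (-4608) = -329024.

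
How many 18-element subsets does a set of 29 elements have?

34597290

C(29,18) = C(29,11) by symmetry.
C(29,11) = (29·28·27·26·25·24·23·22·21·20·19) / 11! = 1381013105472000 / 39916800 = 34597290.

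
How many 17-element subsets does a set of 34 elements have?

C(34,17) = (34·33·32·31·30·29·28·27·26·25·24·23·22·21·20·19·18) / 17! = 830034394580628357120000 / 355687428096000 = 2333606220.

2333606220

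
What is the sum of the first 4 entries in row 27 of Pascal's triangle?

3304

1 + 27 + 351 + 2925 = 3304.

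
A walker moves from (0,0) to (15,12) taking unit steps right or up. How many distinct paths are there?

17383860

Each path is a sequence of 27 steps with 15 rights: C(27,15) = 17383860.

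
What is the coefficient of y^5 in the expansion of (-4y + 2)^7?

The general term is C(7,j)·(-4y)^j·(2)^(7-j); the y^5 term has j = 5.
C(7,5) = 21.
Coefficient = C(7,5) · (-4)^5 · 2^2 = 21 · (-1024) · 4 = -86016.

-86016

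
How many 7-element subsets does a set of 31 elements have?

C(31,7) = (31·30·29·28·27·26·25) / 7! = 13253058000 / 5040 = 2629575.

2629575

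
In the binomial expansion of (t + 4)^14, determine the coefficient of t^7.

56229888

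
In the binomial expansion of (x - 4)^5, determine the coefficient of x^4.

The general term is C(5,j)·(x)^j·(-4)^(5-j); the x^4 term has j = 4.
C(5,4) = 5.
Coefficient = C(5,4) · (-4)^1 = 5 · (-4) = -20.

-20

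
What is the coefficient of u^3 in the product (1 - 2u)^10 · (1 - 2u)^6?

-4480

Coefficient of u^3 = Σ_{j} C(10,j)·(-2)^j·C(6,3-j)·(-2)^(3-j) for j from 0 to 3.
= (-160) + (-1200) + (-2160) + (-960) = -4480.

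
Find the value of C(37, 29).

38608020

C(37,29) = C(37,8) by symmetry.
C(37,8) = (37·36·35·34·33·32·31·30) / 8! = 1556675366400 / 40320 = 38608020.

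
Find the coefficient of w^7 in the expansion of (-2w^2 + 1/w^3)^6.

General term: C(6,j)·(-2w^2)^j·(1/w^3)^(6-j), with w-exponent 2j − 3(6−j) = 5j − 18.
Set 5j − 18 = 7: j = 5.
C(6,5) = 6; (-2)^5 = -32; 1^1 = 1.
Coefficient = 6 · (-32) · 1 = -192.

-192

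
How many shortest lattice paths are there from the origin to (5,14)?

11628

Each path is a sequence of 19 steps with 5 rights: C(19,5) = 11628.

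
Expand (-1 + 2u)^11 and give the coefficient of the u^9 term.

28160

The general term is C(11,j)·(-1)^j·(2u)^(11-j); the u^9 term has j = 2.
C(11,2) = 55.
Coefficient = C(11,2) · 2^9 = 55 · 512 = 28160.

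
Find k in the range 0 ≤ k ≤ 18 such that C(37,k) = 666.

C(37,k) increases on 0 ≤ k ≤ 18. C(37,1) = 37 and C(37,2) = 666, so k = 2.

2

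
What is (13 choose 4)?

715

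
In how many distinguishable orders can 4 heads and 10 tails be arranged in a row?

Choose positions for the heads: C(14,4) = 1001.

1001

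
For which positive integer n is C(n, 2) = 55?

11

n(n−1)/2 = 55 ⇒ n(n−1) = 110. Since 11·10 = 110, n = 11.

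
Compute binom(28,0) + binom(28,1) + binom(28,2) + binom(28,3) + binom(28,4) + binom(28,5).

122438

1 + 28 + 378 + 3276 + 20475 + 98280 = 122438.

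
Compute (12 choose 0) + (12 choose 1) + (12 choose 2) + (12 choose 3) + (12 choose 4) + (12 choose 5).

1586

1 + 12 + 66 + 220 + 495 + 792 = 1586.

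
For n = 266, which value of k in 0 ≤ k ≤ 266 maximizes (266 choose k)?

C(266,k) is maximized at k = 266/2 = 133.

133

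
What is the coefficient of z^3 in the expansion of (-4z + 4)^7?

The general term is C(7,j)·(-4z)^j·(4)^(7-j); the z^3 term has j = 3.
C(7,3) = 35.
Coefficient = C(7,3) · (-4)^3 · 4^4 = 35 · (-64) · 256 = -573440.

-573440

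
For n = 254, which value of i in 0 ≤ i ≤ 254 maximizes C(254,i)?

C(254,i) is maximized at i = 254/2 = 127.

127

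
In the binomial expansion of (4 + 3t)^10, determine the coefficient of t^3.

53084160

The general term is C(10,j)·(4)^j·(3t)^(10-j); the t^3 term has j = 7.
C(10,7) = 120.
Coefficient = C(10,7) · 4^7 · 3^3 = 120 · 16384 · 27 = 53084160.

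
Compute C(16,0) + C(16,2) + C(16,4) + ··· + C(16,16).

32768

Even-j terms of row 16 sum to 2^15 = 32768.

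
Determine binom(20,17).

1140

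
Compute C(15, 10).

3003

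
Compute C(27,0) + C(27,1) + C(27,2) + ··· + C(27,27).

Setting x = 1 in (1+x)^27 gives Σ C(27,j) = 2^27 = 134217728.

134217728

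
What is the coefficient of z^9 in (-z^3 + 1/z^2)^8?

General term: C(8,j)·(-z^3)^j·(1/z^2)^(8-j), with z-exponent 3j − 2(8−j) = 5j − 16.
Set 5j − 16 = 9: j = 5.
C(8,5) = 56; (-1)^5 = -1; 1^3 = 1.
Coefficient = 56 · (-1) · 1 = -56.

-56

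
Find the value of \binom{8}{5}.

C(8,5) = C(8,3) by symmetry.
C(8,3) = (8·7·6) / 3! = 336 / 6 = 56.

56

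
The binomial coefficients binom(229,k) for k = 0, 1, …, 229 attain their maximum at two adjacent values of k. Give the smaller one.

For odd n = 229, C(229,k) peaks at k = (n−1)/2 and (n+1)/2; the smaller is 114.

114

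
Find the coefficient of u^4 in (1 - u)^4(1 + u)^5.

6

Coefficient of u^4 = Σ_{j} C(4,j)·(-1)^j·C(5,4-j)·1^(4-j) for j from 0 to 4.
= 5 + (-40) + 60 + (-20) + 1 = 6.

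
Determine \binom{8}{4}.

C(8,4) = (8·7·6·5) / 4! = 1680 / 24 = 70.

70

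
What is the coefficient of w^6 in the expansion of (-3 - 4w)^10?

69672960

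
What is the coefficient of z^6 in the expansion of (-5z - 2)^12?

924000000

The general term is C(12,j)·(-5z)^j·(-2)^(12-j); the z^6 term has j = 6.
C(12,6) = 924.
Coefficient = C(12,6) · (-5)^6 · (-2)^6 = 924 · 15625 · 64 = 924000000.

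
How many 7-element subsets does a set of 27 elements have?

C(27,7) = (27·26·25·24·23·22·21) / 7! = 4475671200 / 5040 = 888030.

888030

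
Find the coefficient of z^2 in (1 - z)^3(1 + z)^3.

Coefficient of z^2 = Σ_{j} C(3,j)·(-1)^j·C(3,2-j)·1^(2-j) for j from 0 to 2.
= 3 + (-9) + 3 = -3.

-3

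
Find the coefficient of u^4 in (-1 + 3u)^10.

17010

The general term is C(10,j)·(-1)^j·(3u)^(10-j); the u^4 term has j = 6.
C(10,6) = 210.
Coefficient = C(10,6) · 3^4 = 210 · 81 = 17010.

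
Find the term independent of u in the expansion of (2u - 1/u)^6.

General term: C(6,j)·(2u)^j·(-1/u)^(6-j), with u-exponent 1j − 1(6−j) = 2j − 6.
Set 2j − 6 = 0: j = 3.
C(6,3) = 20; 2^3 = 8; (-1)^3 = -1.
Coefficient = 20 · 8 · (-1) = -160.

-160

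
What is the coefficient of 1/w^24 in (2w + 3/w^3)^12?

34642080

General term: C(12,j)·(2w)^j·(3/w^3)^(12-j), with w-exponent 1j − 3(12−j) = 4j − 36.
Set 4j − 36 = -24: j = 3.
C(12,3) = 220; 2^3 = 8; 3^9 = 19683.
Coefficient = 220 · 8 · 19683 = 34642080.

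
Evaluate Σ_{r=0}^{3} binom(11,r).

232

1 + 11 + 55 + 165 = 232.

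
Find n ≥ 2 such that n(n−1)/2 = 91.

14

n(n−1)/2 = 91 ⇒ n(n−1) = 182. Since 14·13 = 182, n = 14.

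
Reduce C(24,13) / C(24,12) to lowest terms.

C(n,k+1)/C(n,k) = (n−k)/(k+1) = (24−12)/(12+1) = 12/13.

12/13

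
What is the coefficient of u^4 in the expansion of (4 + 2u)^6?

3840

The general term is C(6,j)·(4)^j·(2u)^(6-j); the u^4 term has j = 2.
C(6,2) = 15.
Coefficient = C(6,2) · 4^2 · 2^4 = 15 · 16 · 16 = 3840.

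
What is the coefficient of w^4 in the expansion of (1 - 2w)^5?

The general term is C(5,j)·(1)^j·(-2w)^(5-j); the w^4 term has j = 1.
C(5,1) = 5.
Coefficient = C(5,1) · (-2)^4 = 5 · 16 = 80.

80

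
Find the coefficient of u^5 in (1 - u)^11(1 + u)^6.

-16

Coefficient of u^5 = Σ_{j} C(11,j)·(-1)^j·C(6,5-j)·1^(5-j) for j from 0 to 5.
= 6 + (-165) + 1100 + (-2475) + 1980 + (-462) = -16.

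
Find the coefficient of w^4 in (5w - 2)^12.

79200000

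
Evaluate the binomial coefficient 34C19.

1855967520

C(34,19) = C(34,15) by symmetry.
C(34,15) = (34·33·32·31·30·29·28·27·26·25·24·23·22·21·20) / 15! = 2427001153744527360000 / 1307674368000 = 1855967520.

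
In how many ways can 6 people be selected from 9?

This is C(9,6) = 84.

84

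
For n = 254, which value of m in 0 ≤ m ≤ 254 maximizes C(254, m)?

C(254,m) is maximized at m = 254/2 = 127.

127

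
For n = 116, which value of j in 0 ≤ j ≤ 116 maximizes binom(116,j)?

C(116,j) is maximized at j = 116/2 = 58.

58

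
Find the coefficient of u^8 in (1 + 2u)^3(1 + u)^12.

Coefficient of u^8 = Σ_{j} C(3,j)·2^j·C(12,8-j)·1^(8-j) for j from 0 to 3.
= 495 + 4752 + 11088 + 6336 = 22671.

22671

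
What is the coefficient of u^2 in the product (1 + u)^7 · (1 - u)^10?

Coefficient of u^2 = Σ_{j} C(7,j)·1^j·C(10,2-j)·(-1)^(2-j) for j from 0 to 2.
= 45 + (-70) + 21 = -4.

-4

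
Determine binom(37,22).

9364199760

C(37,22) = C(37,15) by symmetry.
C(37,15) = (37·36·35·34·33·32·31·30·29·28·27·26·25·24·23) / 15! = 12245324002983751680000 / 1307674368000 = 9364199760.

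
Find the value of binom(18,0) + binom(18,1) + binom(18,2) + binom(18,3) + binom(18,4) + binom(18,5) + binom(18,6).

1 + 18 + 153 + 816 + 3060 + 8568 + 18564 = 31180.

31180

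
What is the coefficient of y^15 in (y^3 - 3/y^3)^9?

324

General term: C(9,j)·(y^3)^j·(-3/y^3)^(9-j), with y-exponent 3j − 3(9−j) = 6j − 27.
Set 6j − 27 = 15: j = 7.
C(9,7) = 36; 1^7 = 1; (-3)^2 = 9.
Coefficient = 36 · 1 · 9 = 324.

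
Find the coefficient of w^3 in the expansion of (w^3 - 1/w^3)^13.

General term: C(13,j)·(w^3)^j·(-1/w^3)^(13-j), with w-exponent 3j − 3(13−j) = 6j − 39.
Set 6j − 39 = 3: j = 7.
C(13,7) = 1716; 1^7 = 1; (-1)^6 = 1.
Coefficient = 1716 · 1 · 1 = 1716.

1716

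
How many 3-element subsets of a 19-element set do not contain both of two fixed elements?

952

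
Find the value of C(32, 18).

471435600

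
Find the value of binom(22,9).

497420

C(22,9) = (22·21·20·19·18·17·16·15·14) / 9! = 180503769600 / 362880 = 497420.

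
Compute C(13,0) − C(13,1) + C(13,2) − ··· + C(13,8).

The partial alternating sum Σ_{k=0}^{8} (−1)^k C(13,k) = (−1)^8 C(12,8) = 495.

495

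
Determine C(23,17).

C(23,17) = C(23,6) by symmetry.
C(23,6) = (23·22·21·20·19·18) / 6! = 72681840 / 720 = 100947.

100947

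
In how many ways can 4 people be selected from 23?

8855

This is C(23,4) = 8855.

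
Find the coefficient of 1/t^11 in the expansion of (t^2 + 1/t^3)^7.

General term: C(7,j)·(t^2)^j·(1/t^3)^(7-j), with t-exponent 2j − 3(7−j) = 5j − 21.
Set 5j − 21 = -11: j = 2.
C(7,2) = 21; 1^2 = 1; 1^5 = 1.
Coefficient = 21 · 1 · 1 = 21.

21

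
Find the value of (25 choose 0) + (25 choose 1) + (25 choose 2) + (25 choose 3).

1 + 25 + 300 + 2300 = 2626.

2626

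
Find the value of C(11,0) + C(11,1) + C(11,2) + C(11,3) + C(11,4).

562

1 + 11 + 55 + 165 + 330 = 562.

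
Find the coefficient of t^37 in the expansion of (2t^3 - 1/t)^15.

860160

General term: C(15,j)·(2t^3)^j·(-1/t)^(15-j), with t-exponent 3j − 1(15−j) = 4j − 15.
Set 4j − 15 = 37: j = 13.
C(15,13) = 105; 2^13 = 8192; (-1)^2 = 1.
Coefficient = 105 · 8192 · 1 = 860160.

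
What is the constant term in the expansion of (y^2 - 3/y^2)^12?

673596

General term: C(12,j)·(y^2)^j·(-3/y^2)^(12-j), with y-exponent 2j − 2(12−j) = 4j − 24.
Set 4j − 24 = 0: j = 6.
C(12,6) = 924; 1^6 = 1; (-3)^6 = 729.
Coefficient = 924 · 1 · 729 = 673596.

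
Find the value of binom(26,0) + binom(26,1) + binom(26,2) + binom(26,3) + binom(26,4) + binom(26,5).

83682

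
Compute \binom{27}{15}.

C(27,15) = C(27,12) by symmetry.
C(27,12) = (27·26·25·24·23·22·21·20·19·18·17·16) / 12! = 8326896754176000 / 479001600 = 17383860.

17383860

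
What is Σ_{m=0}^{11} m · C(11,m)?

11264

Differentiating (1+x)^11 and setting x=1: Σ m·C(11,m) = 11·2^10 = 11264.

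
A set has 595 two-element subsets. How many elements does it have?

35

n(n−1)/2 = 595 ⇒ n(n−1) = 1190. Since 35·34 = 1190, n = 35.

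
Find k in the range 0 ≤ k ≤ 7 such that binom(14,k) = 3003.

C(14,k) increases on 0 ≤ k ≤ 7. C(14,5) = 2002 and C(14,6) = 3003, so k = 6.

6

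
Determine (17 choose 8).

C(17,8) = (17·16·15·14·13·12·11·10) / 8! = 980179200 / 40320 = 24310.

24310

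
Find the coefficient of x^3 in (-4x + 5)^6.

The general term is C(6,j)·(-4x)^j·(5)^(6-j); the x^3 term has j = 3.
C(6,3) = 20.
Coefficient = C(6,3) · (-4)^3 · 5^3 = 20 · (-64) · 125 = -160000.

-160000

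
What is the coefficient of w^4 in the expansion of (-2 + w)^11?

The general term is C(11,j)·(-2)^j·(w)^(11-j); the w^4 term has j = 7.
C(11,7) = 330.
Coefficient = C(11,7) · (-2)^7 = 330 · (-128) = -42240.

-42240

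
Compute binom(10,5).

252

C(10,5) = (10·9·8·7·6) / 5! = 30240 / 120 = 252.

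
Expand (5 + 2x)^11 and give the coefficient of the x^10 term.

56320

The general term is C(11,j)·(5)^j·(2x)^(11-j); the x^10 term has j = 1.
C(11,1) = 11.
Coefficient = C(11,1) · 5^1 · 2^10 = 11 · 5 · 1024 = 56320.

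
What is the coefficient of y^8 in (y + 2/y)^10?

20

General term: C(10,j)·(y)^j·(2/y)^(10-j), with y-exponent 1j − 1(10−j) = 2j − 10.
Set 2j − 10 = 8: j = 9.
C(10,9) = 10; 1^9 = 1; 2^1 = 2.
Coefficient = 10 · 1 · 2 = 20.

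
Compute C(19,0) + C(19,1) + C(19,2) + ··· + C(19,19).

Setting x = 1 in (1+x)^19 gives Σ C(19,i) = 2^19 = 524288.

524288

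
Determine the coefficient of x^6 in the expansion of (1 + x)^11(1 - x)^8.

28

Coefficient of x^6 = Σ_{j} C(11,j)·1^j·C(8,6-j)·(-1)^(6-j) for j from 0 to 6.
= 28 + (-616) + 3850 + (-9240) + 9240 + (-3696) + 462 = 28.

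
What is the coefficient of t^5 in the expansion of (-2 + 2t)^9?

The general term is C(9,j)·(-2)^j·(2t)^(9-j); the t^5 term has j = 4.
C(9,4) = 126.
Coefficient = C(9,4) · (-2)^4 · 2^5 = 126 · 16 · 32 = 64512.

64512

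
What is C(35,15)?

3247943160

C(35,15) = (35·34·33·32·31·30·29·28·27·26·25·24·23·22·21) / 15! = 4247252019052922880000 / 1307674368000 = 3247943160.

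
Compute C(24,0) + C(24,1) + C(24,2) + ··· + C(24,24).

The entries of row 24 sum to 2^24 = 16777216.

16777216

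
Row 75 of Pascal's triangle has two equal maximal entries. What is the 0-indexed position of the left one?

37

For odd n = 75, C(75,k) peaks at k = (n−1)/2 and (n+1)/2; the smaller is 37.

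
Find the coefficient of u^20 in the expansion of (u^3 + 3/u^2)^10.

General term: C(10,j)·(u^3)^j·(3/u^2)^(10-j), with u-exponent 3j − 2(10−j) = 5j − 20.
Set 5j − 20 = 20: j = 8.
C(10,8) = 45; 1^8 = 1; 3^2 = 9.
Coefficient = 45 · 1 · 9 = 405.

405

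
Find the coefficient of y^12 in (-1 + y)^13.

-13

The general term is C(13,j)·(-1)^j·(y)^(13-j); the y^12 term has j = 1.
C(13,1) = 13.
Coefficient = C(13,1) · (-1)^1 = 13 · (-1) = -13.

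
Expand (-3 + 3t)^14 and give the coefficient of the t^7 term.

-16415149608

The general term is C(14,j)·(-3)^j·(3t)^(14-j); the t^7 term has j = 7.
C(14,7) = 3432.
Coefficient = C(14,7) · (-3)^7 · 3^7 = 3432 · (-2187) · 2187 = -16415149608.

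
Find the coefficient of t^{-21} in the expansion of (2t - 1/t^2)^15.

3640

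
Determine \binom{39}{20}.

C(39,20) = C(39,19) by symmetry.
C(39,19) = (39·38·37·36·35·34·33·32·31·30·29·28·27·26·25·24·23·22·21) / 19! = 8384177419658927035269120000 / 121645100408832000 = 68923264410.

68923264410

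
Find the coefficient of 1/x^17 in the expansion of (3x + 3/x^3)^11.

General term: C(11,j)·(3x)^j·(3/x^3)^(11-j), with x-exponent 1j − 3(11−j) = 4j − 33.
Set 4j − 33 = -17: j = 4.
C(11,4) = 330; 3^4 = 81; 3^7 = 2187.
Coefficient = 330 · 81 · 2187 = 58458510.

58458510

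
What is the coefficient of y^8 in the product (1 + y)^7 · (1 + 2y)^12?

Coefficient of y^8 = Σ_{j} C(7,j)·1^j·C(12,8-j)·2^(8-j) for j from 0 to 7.
= 126720 + 709632 + 1241856 + 887040 + 277200 + 36960 + 1848 + 24 = 3281280.

3281280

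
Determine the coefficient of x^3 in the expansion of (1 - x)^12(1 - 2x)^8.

Coefficient of x^3 = Σ_{j} C(12,j)·(-1)^j·C(8,3-j)·(-2)^(3-j) for j from 0 to 3.
= (-448) + (-1344) + (-1056) + (-220) = -3068.

-3068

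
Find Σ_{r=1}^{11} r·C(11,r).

11264

Differentiating (1+x)^11 and setting x=1: Σ r·C(11,r) = 11·2^10 = 11264.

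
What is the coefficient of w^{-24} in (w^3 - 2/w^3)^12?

67584

General term: C(12,j)·(w^3)^j·(-2/w^3)^(12-j), with w-exponent 3j − 3(12−j) = 6j − 36.
Set 6j − 36 = -24: j = 2.
C(12,2) = 66; 1^2 = 1; (-2)^10 = 1024.
Coefficient = 66 · 1 · 1024 = 67584.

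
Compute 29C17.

C(29,17) = C(29,12) by symmetry.
C(29,12) = (29·28·27·26·25·24·23·22·21·20·19·18) / 12! = 24858235898496000 / 479001600 = 51895935.

51895935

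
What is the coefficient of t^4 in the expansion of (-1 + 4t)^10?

The general term is C(10,j)·(-1)^j·(4t)^(10-j); the t^4 term has j = 6.
C(10,6) = 210.
Coefficient = C(10,6) · 4^4 = 210 · 256 = 53760.

53760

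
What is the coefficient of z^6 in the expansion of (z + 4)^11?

473088

The general term is C(11,j)·(z)^j·(4)^(11-j); the z^6 term has j = 6.
C(11,6) = 462.
Coefficient = C(11,6) · 4^5 = 462 · 1024 = 473088.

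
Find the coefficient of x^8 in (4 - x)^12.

126720

The general term is C(12,j)·(4)^j·(-x)^(12-j); the x^8 term has j = 4.
C(12,4) = 495.
Coefficient = C(12,4) · 4^4 = 495 · 256 = 126720.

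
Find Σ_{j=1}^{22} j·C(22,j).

46137344

Since j·C(22,j) = 22·C(21,j−1), the sum is 22·2^21 = 22·2097152 = 46137344.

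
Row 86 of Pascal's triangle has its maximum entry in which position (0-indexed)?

C(86,m) is maximized at m = 86/2 = 43.

43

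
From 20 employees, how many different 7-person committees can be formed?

This is C(20,7) = 77520.

77520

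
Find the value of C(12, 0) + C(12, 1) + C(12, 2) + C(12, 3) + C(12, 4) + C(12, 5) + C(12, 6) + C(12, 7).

3302

1 + 12 + 66 + 220 + 495 + 792 + 924 + 792 = 3302.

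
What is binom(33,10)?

C(33,10) = (33·32·31·30·29·28·27·26·25·24) / 10! = 335885501952000 / 3628800 = 92561040.

92561040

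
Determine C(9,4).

C(9,4) = (9·8·7·6) / 4! = 3024 / 24 = 126.

126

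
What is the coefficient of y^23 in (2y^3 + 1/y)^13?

366080

General term: C(13,j)·(2y^3)^j·(1/y)^(13-j), with y-exponent 3j − 1(13−j) = 4j − 13.
Set 4j − 13 = 23: j = 9.
C(13,9) = 715; 2^9 = 512; 1^4 = 1.
Coefficient = 715 · 512 · 1 = 366080.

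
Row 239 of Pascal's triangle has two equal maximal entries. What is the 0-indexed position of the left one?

119

For odd n = 239, C(239,j) peaks at j = (n−1)/2 and (n+1)/2; the smaller is 119.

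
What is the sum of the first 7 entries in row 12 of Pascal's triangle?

1 + 12 + 66 + 220 + 495 + 792 + 924 = 2510.

2510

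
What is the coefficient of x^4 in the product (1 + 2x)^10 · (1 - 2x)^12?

Coefficient of x^4 = Σ_{j} C(10,j)·2^j·C(12,4-j)·(-2)^(4-j) for j from 0 to 4.
= 7920 + (-35200) + 47520 + (-23040) + 3360 = 560.

560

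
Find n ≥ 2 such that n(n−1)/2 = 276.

n(n−1)/2 = 276 ⇒ n(n−1) = 552. Since 24·23 = 552, n = 24.

24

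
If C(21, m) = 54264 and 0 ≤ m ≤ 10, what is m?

C(21,m) increases on 0 ≤ m ≤ 10. C(21,5) = 20349 and C(21,6) = 54264, so m = 6.

6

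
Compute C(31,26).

169911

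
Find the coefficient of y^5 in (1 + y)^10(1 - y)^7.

Coefficient of y^5 = Σ_{j} C(10,j)·1^j·C(7,5-j)·(-1)^(5-j) for j from 0 to 5.
= (-21) + 350 + (-1575) + 2520 + (-1470) + 252 = 56.

56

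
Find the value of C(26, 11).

C(26,11) = (26·25·24·23·22·21·20·19·18·17·16) / 11! = 308403583488000 / 39916800 = 7726160.

7726160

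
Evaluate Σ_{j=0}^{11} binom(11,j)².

705432

Σ C(11,j)² is the coefficient of x^11 in (1+x)^11(1+x)^11 = (1+x)^22, i.e. C(22,11) = 705432.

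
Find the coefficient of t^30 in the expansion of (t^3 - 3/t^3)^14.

819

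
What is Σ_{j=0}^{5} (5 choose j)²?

By Vandermonde's identity, Σ C(5,j)² = C(10,5) = 252.

252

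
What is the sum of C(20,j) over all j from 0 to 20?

Setting x = 1 in (1+x)^20 gives Σ C(20,j) = 2^20 = 1048576.

1048576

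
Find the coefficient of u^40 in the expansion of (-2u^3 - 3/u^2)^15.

General term: C(15,j)·(-2u^3)^j·(-3/u^2)^(15-j), with u-exponent 3j − 2(15−j) = 5j − 30.
Set 5j − 30 = 40: j = 14.
C(15,14) = 15; (-2)^14 = 16384; (-3)^1 = -3.
Coefficient = 15 · 16384 · (-3) = -737280.

-737280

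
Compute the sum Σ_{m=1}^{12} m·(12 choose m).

24576

Differentiating (1+x)^12 and setting x=1: Σ m·C(12,m) = 12·2^11 = 24576.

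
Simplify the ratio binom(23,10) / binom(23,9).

7/5

C(n,k+1)/C(n,k) = (n−k)/(k+1) = (23−9)/(9+1) = 14/10 = 7/5.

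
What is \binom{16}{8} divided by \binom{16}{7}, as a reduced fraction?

C(n,k+1)/C(n,k) = (n−k)/(k+1) = (16−7)/(7+1) = 9/8.

9/8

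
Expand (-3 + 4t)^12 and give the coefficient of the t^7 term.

The general term is C(12,j)·(-3)^j·(4t)^(12-j); the t^7 term has j = 5.
C(12,5) = 792.
Coefficient = C(12,5) · (-3)^5 · 4^7 = 792 · (-243) · 16384 = -3153199104.

-3153199104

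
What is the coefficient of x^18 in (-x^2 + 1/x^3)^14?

91

General term: C(14,j)·(-x^2)^j·(1/x^3)^(14-j), with x-exponent 2j − 3(14−j) = 5j − 42.
Set 5j − 42 = 18: j = 12.
C(14,12) = 91; (-1)^12 = 1; 1^2 = 1.
Coefficient = 91 · 1 · 1 = 91.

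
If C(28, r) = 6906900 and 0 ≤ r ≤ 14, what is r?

9

C(28,r) increases on 0 ≤ r ≤ 14. C(28,8) = 3108105 and C(28,9) = 6906900, so r = 9.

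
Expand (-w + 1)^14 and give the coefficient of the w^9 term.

The general term is C(14,j)·(-w)^j·(1)^(14-j); the w^9 term has j = 9.
C(14,9) = 2002.
Coefficient = C(14,9) · (-1)^9 = 2002 · (-1) = -2002.

-2002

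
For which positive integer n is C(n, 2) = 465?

n(n−1)/2 = 465 ⇒ n(n−1) = 930. Since 31·30 = 930, n = 31.

31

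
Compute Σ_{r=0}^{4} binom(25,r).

15276

1 + 25 + 300 + 2300 + 12650 = 15276.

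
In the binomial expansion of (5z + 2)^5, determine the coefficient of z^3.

5000

The general term is C(5,j)·(5z)^j·(2)^(5-j); the z^3 term has j = 3.
C(5,3) = 10.
Coefficient = C(5,3) · 5^3 · 2^2 = 10 · 125 · 4 = 5000.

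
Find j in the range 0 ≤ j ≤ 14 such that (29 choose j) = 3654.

C(29,j) increases on 0 ≤ j ≤ 14. C(29,2) = 406 and C(29,3) = 3654, so j = 3.

3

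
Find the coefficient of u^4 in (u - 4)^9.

The general term is C(9,j)·(u)^j·(-4)^(9-j); the u^4 term has j = 4.
C(9,4) = 126.
Coefficient = C(9,4) · (-4)^5 = 126 · (-1024) = -129024.

-129024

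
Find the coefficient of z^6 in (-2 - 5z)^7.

-218750

The general term is C(7,j)·(-2)^j·(-5z)^(7-j); the z^6 term has j = 1.
C(7,1) = 7.
Coefficient = C(7,1) · (-2)^1 · (-5)^6 = 7 · (-2) · 15625 = -218750.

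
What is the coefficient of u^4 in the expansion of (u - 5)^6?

375

The general term is C(6,j)·(u)^j·(-5)^(6-j); the u^4 term has j = 4.
C(6,4) = 15.
Coefficient = C(6,4) · (-5)^2 = 15 · 25 = 375.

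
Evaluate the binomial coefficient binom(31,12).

141120525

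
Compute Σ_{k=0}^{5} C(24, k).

1 + 24 + 276 + 2024 + 10626 + 42504 = 55455.

55455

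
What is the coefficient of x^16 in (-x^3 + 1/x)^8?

General term: C(8,j)·(-x^3)^j·(1/x)^(8-j), with x-exponent 3j − 1(8−j) = 4j − 8.
Set 4j − 8 = 16: j = 6.
C(8,6) = 28; (-1)^6 = 1; 1^2 = 1.
Coefficient = 28 · 1 · 1 = 28.

28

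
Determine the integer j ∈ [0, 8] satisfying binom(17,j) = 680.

C(17,j) increases on 0 ≤ j ≤ 8. C(17,2) = 136 and C(17,3) = 680, so j = 3.

3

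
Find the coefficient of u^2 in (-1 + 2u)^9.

The general term is C(9,j)·(-1)^j·(2u)^(9-j); the u^2 term has j = 7.
C(9,7) = 36.
Coefficient = C(9,7) · (-1)^7 · 2^2 = 36 · (-1) · 4 = -144.

-144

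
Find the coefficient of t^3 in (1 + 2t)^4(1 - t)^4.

Coefficient of t^3 = Σ_{j} C(4,j)·2^j·C(4,3-j)·(-1)^(3-j) for j from 0 to 3.
= (-4) + 48 + (-96) + 32 = -20.

-20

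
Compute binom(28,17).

21474180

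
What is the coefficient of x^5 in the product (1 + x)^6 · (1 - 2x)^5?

-96

Coefficient of x^5 = Σ_{j} C(6,j)·1^j·C(5,5-j)·(-2)^(5-j) for j from 0 to 5.
= (-32) + 480 + (-1200) + 800 + (-150) + 6 = -96.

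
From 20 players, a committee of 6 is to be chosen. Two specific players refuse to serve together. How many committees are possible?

35700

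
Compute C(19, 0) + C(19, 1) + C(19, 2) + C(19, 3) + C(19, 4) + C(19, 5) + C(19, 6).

1 + 19 + 171 + 969 + 3876 + 11628 + 27132 = 43796.

43796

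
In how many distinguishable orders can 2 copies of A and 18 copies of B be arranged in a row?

Choose positions for the A's: C(20,2) = 190.

190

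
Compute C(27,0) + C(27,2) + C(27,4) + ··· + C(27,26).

67108864

Half of (1+1)^27 + (1−1)^27 gives the even-index sum: 2^26 = 67108864.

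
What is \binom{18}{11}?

31824

C(18,11) = C(18,7) by symmetry.
C(18,7) = (18·17·16·15·14·13·12) / 7! = 160392960 / 5040 = 31824.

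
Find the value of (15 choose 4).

1365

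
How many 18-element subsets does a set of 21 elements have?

C(21,18) = C(21,3) by symmetry.
C(21,3) = (21·20·19) / 3! = 7980 / 6 = 1330.

1330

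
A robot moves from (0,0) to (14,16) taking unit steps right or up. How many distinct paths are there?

Each path is a sequence of 30 steps with 14 rights: C(30,14) = 145422675.

145422675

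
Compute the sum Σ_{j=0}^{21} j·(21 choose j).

22020096

Differentiating (1+x)^21 and setting x=1: Σ j·C(21,j) = 21·2^20 = 22020096.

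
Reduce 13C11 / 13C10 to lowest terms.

3/11

C(n,k+1)/C(n,k) = (n−k)/(k+1) = (13−10)/(10+1) = 3/11.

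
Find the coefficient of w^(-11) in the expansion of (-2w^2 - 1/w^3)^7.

General term: C(7,j)·(-2w^2)^j·(-1/w^3)^(7-j), with w-exponent 2j − 3(7−j) = 5j − 21.
Set 5j − 21 = -11: j = 2.
C(7,2) = 21; (-2)^2 = 4; (-1)^5 = -1.
Coefficient = 21 · 4 · (-1) = -84.

-84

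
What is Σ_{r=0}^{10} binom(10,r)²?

Σ C(10,r)² is the coefficient of x^10 in (1+x)^10(1+x)^10 = (1+x)^20, i.e. C(20,10) = 184756.

184756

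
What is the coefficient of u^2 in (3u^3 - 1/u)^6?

General term: C(6,j)·(3u^3)^j·(-1/u)^(6-j), with u-exponent 3j − 1(6−j) = 4j − 6.
Set 4j − 6 = 2: j = 2.
C(6,2) = 15; 3^2 = 9; (-1)^4 = 1.
Coefficient = 15 · 9 · 1 = 135.

135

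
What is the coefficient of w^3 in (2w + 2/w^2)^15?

44728320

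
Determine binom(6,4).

15

C(6,4) = C(6,2) by symmetry.
C(6,2) = (6·5) / 2! = 30 / 2 = 15.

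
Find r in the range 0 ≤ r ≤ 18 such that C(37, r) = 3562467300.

13

C(37,r) increases on 0 ≤ r ≤ 18. C(37,12) = 1852482996 and C(37,13) = 3562467300, so r = 13.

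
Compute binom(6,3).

C(6,3) = (6·5·4) / 3! = 120 / 6 = 20.

20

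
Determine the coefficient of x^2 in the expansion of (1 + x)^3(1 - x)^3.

Coefficient of x^2 = Σ_{j} C(3,j)·1^j·C(3,2-j)·(-1)^(2-j) for j from 0 to 2.
= 3 + (-9) + 3 = -3.

-3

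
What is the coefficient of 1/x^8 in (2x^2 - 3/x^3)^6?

4860

General term: C(6,j)·(2x^2)^j·(-3/x^3)^(6-j), with x-exponent 2j − 3(6−j) = 5j − 18.
Set 5j − 18 = -8: j = 2.
C(6,2) = 15; 2^2 = 4; (-3)^4 = 81.
Coefficient = 15 · 4 · 81 = 4860.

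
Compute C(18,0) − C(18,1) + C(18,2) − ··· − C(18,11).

The partial alternating sum Σ_{k=0}^{11} (−1)^k C(18,k) = (−1)^11 C(17,11) = -12376.

-12376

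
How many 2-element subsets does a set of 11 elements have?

55

C(11,2) = (11·10) / 2! = 110 / 2 = 55.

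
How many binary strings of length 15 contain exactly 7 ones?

Choose the 7 positions: C(15,7) = 6435.

6435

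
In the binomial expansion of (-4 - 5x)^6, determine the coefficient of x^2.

96000

The general term is C(6,j)·(-4)^j·(-5x)^(6-j); the x^2 term has j = 4.
C(6,4) = 15.
Coefficient = C(6,4) · (-4)^4 · (-5)^2 = 15 · 256 · 25 = 96000.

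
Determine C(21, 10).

C(21,10) = (21·20·19·18·17·16·15·14·13·12) / 10! = 1279935820800 / 3628800 = 352716.

352716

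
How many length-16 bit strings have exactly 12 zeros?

Choose the 12 positions: C(16,12) = 1820.

1820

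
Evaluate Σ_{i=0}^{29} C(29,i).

536870912

The entries of row 29 sum to 2^29 = 536870912.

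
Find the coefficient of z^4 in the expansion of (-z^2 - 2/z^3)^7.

-84

General term: C(7,j)·(-z^2)^j·(-2/z^3)^(7-j), with z-exponent 2j − 3(7−j) = 5j − 21.
Set 5j − 21 = 4: j = 5.
C(7,5) = 21; (-1)^5 = -1; (-2)^2 = 4.
Coefficient = 21 · (-1) · 4 = -84.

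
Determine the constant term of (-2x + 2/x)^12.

3784704

General term: C(12,j)·(-2x)^j·(2/x)^(12-j), with x-exponent 1j − 1(12−j) = 2j − 12.
Set 2j − 12 = 0: j = 6.
C(12,6) = 924; (-2)^6 = 64; 2^6 = 64.
Coefficient = 924 · 64 · 64 = 3784704.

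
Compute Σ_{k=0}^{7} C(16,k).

26333

1 + 16 + 120 + 560 + 1820 + 4368 + 8008 + 11440 = 26333.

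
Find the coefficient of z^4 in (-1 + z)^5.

-5

The general term is C(5,j)·(-1)^j·(z)^(5-j); the z^4 term has j = 1.
C(5,1) = 5.
Coefficient = C(5,1) · (-1)^1 = 5 · (-1) = -5.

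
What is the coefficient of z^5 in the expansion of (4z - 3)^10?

-62705664

The general term is C(10,j)·(4z)^j·(-3)^(10-j); the z^5 term has j = 5.
C(10,5) = 252.
Coefficient = C(10,5) · 4^5 · (-3)^5 = 252 · 1024 · (-243) = -62705664.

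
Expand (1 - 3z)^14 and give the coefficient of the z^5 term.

-486486

The general term is C(14,j)·(1)^j·(-3z)^(14-j); the z^5 term has j = 9.
C(14,9) = 2002.
Coefficient = C(14,9) · (-3)^5 = 2002 · (-243) = -486486.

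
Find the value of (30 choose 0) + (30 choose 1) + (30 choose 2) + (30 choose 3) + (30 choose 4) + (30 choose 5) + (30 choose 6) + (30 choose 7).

2804012

1 + 30 + 435 + 4060 + 27405 + 142506 + 593775 + 2035800 = 2804012.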